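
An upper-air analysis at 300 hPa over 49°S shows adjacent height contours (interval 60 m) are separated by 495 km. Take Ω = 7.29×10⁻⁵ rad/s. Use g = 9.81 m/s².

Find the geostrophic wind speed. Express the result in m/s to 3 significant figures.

10.8 m/s

Coriolis parameter at 49°S:
f = 2Ω sin φ = 2 × 7.29×10⁻⁵ × sin 49° = 1.10×10⁻⁴ s⁻¹
Height gradient: |∂Z/∂n| = 60 m / 495000 m = 1.21×10⁻⁴
On a pressure surface, geostrophic balance gives V_g = (g/f)|∂Z/∂n|:
V_g = 9.81 × 1.21×10⁻⁴ / 1.10×10⁻⁴ = 10.8 m/s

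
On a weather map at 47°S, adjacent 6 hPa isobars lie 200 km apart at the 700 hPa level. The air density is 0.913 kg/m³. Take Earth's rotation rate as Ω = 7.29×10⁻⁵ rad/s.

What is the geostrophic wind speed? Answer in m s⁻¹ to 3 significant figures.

30.8 m s⁻¹

Coriolis parameter at 47°S:
f = 2Ω sin φ = 2 × 7.29×10⁻⁵ × sin 47° = 1.07×10⁻⁴ s⁻¹
Pressure gradient: |∂P/∂n| = 600 Pa / 200000 m = 3.00×10⁻³ Pa/m
Geostrophic balance (pressure-gradient force = Coriolis force):
V_g = (1/(fρ)) |∂P/∂n| = 3.00×10⁻³ / (1.07×10⁻⁴ × 0.913) = 30.8 m/s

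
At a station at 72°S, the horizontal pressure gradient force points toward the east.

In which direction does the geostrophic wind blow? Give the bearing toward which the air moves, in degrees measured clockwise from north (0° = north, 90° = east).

000°

The pressure-gradient force points toward the east (bearing 090°).
Geostrophic balance: in the Southern Hemisphere the Coriolis force deflects motion to the left, so the geostrophic wind blows 90° to the left of the pressure-gradient force (low pressure on the right).
Rotating 090° by 90° counterclockwise gives 000° — the wind blows toward the north.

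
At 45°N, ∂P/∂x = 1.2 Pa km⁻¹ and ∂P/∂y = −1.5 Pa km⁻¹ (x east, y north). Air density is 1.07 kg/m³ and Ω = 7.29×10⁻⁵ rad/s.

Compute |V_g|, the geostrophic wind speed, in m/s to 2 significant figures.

Coriolis parameter at 45°N:
f = 2Ω sin φ = 2 × 7.29×10⁻⁵ × sin 45° = 1.03×10⁻⁴ s⁻¹
Component geostrophic relations (x east, y north):
u_g = −(1/(fρ)) ∂P/∂y,  v_g = (1/(fρ)) ∂P/∂x
u_g = −(−1.5×10⁻³)/(1.03×10⁻⁴ × 1.07) = 13.6 m/s;  v_g = (1.2×10⁻³)/(1.03×10⁻⁴ × 1.07) = 10.9 m/s
|V_g| = √(u_g² + v_g²) = 17.4 m/s

17 m/s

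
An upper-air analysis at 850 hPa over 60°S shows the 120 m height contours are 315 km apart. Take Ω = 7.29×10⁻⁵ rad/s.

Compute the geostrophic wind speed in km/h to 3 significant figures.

Coriolis parameter at 60°S:
f = 2Ω sin φ = 2 × 7.29×10⁻⁵ × sin 60° = 1.26×10⁻⁴ s⁻¹
Height gradient: |∂Z/∂n| = 120 m / 315000 m = 3.81×10⁻⁴
On a pressure surface, geostrophic balance gives V_g = (g/f)|∂Z/∂n|:
V_g = 9.81 × 3.81×10⁻⁴ / 1.26×10⁻⁴ = 29.6 m/s
Converting: 29.6 m/s × 3.6 = 107 km/h

107 km/h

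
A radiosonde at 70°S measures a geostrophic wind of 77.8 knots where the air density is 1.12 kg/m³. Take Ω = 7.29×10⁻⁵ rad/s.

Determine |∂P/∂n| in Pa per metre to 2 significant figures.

Coriolis parameter at 70°S:
f = 2Ω sin φ = 2 × 7.29×10⁻⁵ × sin 70° = 1.37×10⁻⁴ s⁻¹
Wind speed in SI: 77.8 knots = 40.0 m/s
Geostrophic balance rearranged: |∂P/∂n| = f ρ V_g
|∂P/∂n| = 1.37×10⁻⁴ × 1.12 × 40.0 = 6.14×10⁻³ Pa/m

6.1×10⁻³ Pa/m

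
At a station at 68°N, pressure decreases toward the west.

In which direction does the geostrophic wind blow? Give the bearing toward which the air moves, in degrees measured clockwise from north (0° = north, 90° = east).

000°

The pressure-gradient force points toward the west (bearing 270°).
Geostrophic balance: in the Northern Hemisphere the Coriolis force deflects motion to the right, so the geostrophic wind blows 90° to the right of the pressure-gradient force (low pressure on the left).
Rotating 270° by 90° clockwise gives 000° — the wind blows toward the north.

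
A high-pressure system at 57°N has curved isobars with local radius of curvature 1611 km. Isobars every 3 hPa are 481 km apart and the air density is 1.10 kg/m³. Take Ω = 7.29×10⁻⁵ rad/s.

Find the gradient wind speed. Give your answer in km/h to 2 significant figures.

17 km/h

Coriolis parameter at 57°N:
f = 2Ω sin φ = 2 × 7.29×10⁻⁵ × sin 57° = 1.22×10⁻⁴ s⁻¹
Pressure gradient: |∂P/∂n| = 300 Pa / 481000 m = 6.24×10⁻⁴ Pa/m
Geostrophic speed: V_g = |∂P/∂n|/(fρ) = 6.24×10⁻⁴/(1.22×10⁻⁴ × 1.10) = 4.64 m/s
Around a high, pressure-gradient force acts outward with centrifugal, so Coriolis balances both:
fV = (1/ρ)|∂P/∂n| + V²/R  →  V² − fR·V + fR·V_g = 0
With fR = 1.22×10⁻⁴ × 1611×10³ m = 197 m/s:
V = [fR − √((fR)² − 4 fR V_g)]/2 = [197 − √(197² − 4×197×4.64)]/2 = 4.75 m/s
Supergeostrophic (V > V_g = 4.64 m/s), as expected around a high.
Converting: 4.75 m/s × 3.6 = 17 km/h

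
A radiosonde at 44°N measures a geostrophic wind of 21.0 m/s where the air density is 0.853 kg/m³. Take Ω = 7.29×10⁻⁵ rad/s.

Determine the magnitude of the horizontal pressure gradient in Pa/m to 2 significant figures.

Coriolis parameter at 44°N:
f = 2Ω sin φ = 2 × 7.29×10⁻⁵ × sin 44° = 1.01×10⁻⁴ s⁻¹
Geostrophic balance rearranged: |∂P/∂n| = f ρ V_g
|∂P/∂n| = 1.01×10⁻⁴ × 0.853 × 21.0 = 1.81×10⁻³ Pa/m

1.8×10⁻³ Pa/m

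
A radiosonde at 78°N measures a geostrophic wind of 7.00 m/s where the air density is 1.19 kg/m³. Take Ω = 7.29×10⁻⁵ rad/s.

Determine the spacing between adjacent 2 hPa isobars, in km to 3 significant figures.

Coriolis parameter at 78°N:
f = 2Ω sin φ = 2 × 7.29×10⁻⁵ × sin 78° = 1.43×10⁻⁴ s⁻¹
Geostrophic balance rearranged: |∂P/∂n| = f ρ V_g
|∂P/∂n| = 1.43×10⁻⁴ × 1.19 × 7.00 = 1.19×10⁻³ Pa/m
Isobar spacing: Δn = ΔP/|∂P/∂n| = 200 Pa / 1.19×10⁻³ Pa/m = 168354 m ≈ 168 km

168 km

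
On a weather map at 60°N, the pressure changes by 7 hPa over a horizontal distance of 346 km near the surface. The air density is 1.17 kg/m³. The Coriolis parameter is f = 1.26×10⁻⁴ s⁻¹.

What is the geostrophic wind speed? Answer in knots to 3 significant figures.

26.7 knots

Pressure gradient: |∂P/∂n| = 700 Pa / 346000 m = 2.02×10⁻³ Pa/m
Geostrophic balance (pressure-gradient force = Coriolis force):
V_g = (1/(fρ)) |∂P/∂n| = 2.02×10⁻³ / (1.26×10⁻⁴ × 1.17) = 13.7 m/s
Converting: 13.7 m/s × 1.944 = 26.7 knots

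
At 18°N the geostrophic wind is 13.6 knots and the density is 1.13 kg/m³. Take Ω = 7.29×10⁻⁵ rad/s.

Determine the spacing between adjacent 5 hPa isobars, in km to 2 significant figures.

Coriolis parameter at 18°N:
f = 2Ω sin φ = 2 × 7.29×10⁻⁵ × sin 18° = 4.51×10⁻⁵ s⁻¹
Wind speed in SI: 13.6 knots = 7.00 m/s
Geostrophic balance rearranged: |∂P/∂n| = f ρ V_g
|∂P/∂n| = 4.51×10⁻⁵ × 1.13 × 7.00 = 3.56×10⁻⁴ Pa/m
Isobar spacing: Δn = ΔP/|∂P/∂n| = 500 Pa / 3.56×10⁻⁴ Pa/m = 1403701 m ≈ 1400 km

1400 km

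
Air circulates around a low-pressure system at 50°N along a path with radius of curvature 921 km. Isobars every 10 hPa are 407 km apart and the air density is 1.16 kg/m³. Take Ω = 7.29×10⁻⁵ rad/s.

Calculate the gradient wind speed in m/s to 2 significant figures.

Coriolis parameter at 50°N:
f = 2Ω sin φ = 2 × 7.29×10⁻⁵ × sin 50° = 1.12×10⁻⁴ s⁻¹
Pressure gradient: |∂P/∂n| = 1000 Pa / 407000 m = 2.46×10⁻³ Pa/m
Geostrophic speed: V_g = |∂P/∂n|/(fρ) = 2.46×10⁻³/(1.12×10⁻⁴ × 1.16) = 19.0 m/s
Around a low, centrifugal force acts outward with Coriolis, so pressure-gradient force balances both:
(1/ρ)|∂P/∂n| = fV + V²/R  →  V² + fR·V − fR·V_g = 0
With fR = 1.12×10⁻⁴ × 921×10³ m = 103 m/s:
V = [−fR + √((fR)² + 4 fR V_g)]/2 = [−103 + √(103² + 4×103×19)]/2 = 16.4 m/s
Subgeostrophic (V < V_g = 19 m/s), as expected around a low.

16 m/s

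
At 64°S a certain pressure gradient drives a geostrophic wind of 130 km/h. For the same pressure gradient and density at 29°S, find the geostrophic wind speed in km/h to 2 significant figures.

240 km/h

With the same pressure gradient and density, V_g ∝ 1/f ∝ 1/sin φ.
V₂ = V₁ · sin φ₁ / sin φ₂ = 130 × sin 64° / sin 29°
V₂ = 130 × 0.8988/0.4848 = 240 km/h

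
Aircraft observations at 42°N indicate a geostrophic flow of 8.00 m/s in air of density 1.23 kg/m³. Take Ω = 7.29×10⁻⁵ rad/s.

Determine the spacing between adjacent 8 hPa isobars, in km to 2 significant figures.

Coriolis parameter at 42°N:
f = 2Ω sin φ = 2 × 7.29×10⁻⁵ × sin 42° = 9.76×10⁻⁵ s⁻¹
Geostrophic balance rearranged: |∂P/∂n| = f ρ V_g
|∂P/∂n| = 9.76×10⁻⁵ × 1.23 × 8.00 = 9.60×10⁻⁴ Pa/m
Isobar spacing: Δn = ΔP/|∂P/∂n| = 800 Pa / 9.60×10⁻⁴ Pa/m = 833348 m ≈ 830 km

830 km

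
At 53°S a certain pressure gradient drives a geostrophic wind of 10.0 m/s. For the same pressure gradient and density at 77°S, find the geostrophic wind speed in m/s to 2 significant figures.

With the same pressure gradient and density, V_g ∝ 1/f ∝ 1/sin φ.
V₂ = V₁ · sin φ₁ / sin φ₂ = 10.0 × sin 53° / sin 77°
V₂ = 10.0 × 0.7986/0.9744 = 8.2 m/s

8.2 m/s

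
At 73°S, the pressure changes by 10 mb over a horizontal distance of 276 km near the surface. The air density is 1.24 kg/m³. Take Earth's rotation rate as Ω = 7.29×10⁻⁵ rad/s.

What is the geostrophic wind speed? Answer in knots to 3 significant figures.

Coriolis parameter at 73°S:
f = 2Ω sin φ = 2 × 7.29×10⁻⁵ × sin 73° = 1.39×10⁻⁴ s⁻¹
Pressure gradient: |∂P/∂n| = 1000 Pa / 276000 m = 3.62×10⁻³ Pa/m
Geostrophic balance (pressure-gradient force = Coriolis force):
V_g = (1/(fρ)) |∂P/∂n| = 3.62×10⁻³ / (1.39×10⁻⁴ × 1.24) = 21.0 m/s
Converting: 21.0 m/s × 1.944 = 40.7 knots

40.7 knots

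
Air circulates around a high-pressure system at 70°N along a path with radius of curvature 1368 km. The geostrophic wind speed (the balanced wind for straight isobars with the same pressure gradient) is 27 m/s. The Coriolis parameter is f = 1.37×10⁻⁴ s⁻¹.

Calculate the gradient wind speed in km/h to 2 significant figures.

120 km/h

Around a high, pressure-gradient force acts outward with centrifugal, so Coriolis balances both:
fV = (1/ρ)|∂P/∂n| + V²/R  →  V² − fR·V + fR·V_g = 0
With fR = 1.37×10⁻⁴ × 1368×10³ m = 187 m/s:
V = [fR − √((fR)² − 4 fR V_g)]/2 = [187 − √(187² − 4×187×27)]/2 = 32.7 m/s
Supergeostrophic (V > V_g = 27 m/s), as expected around a high.
Converting: 32.7 m/s × 3.6 = 120 km/h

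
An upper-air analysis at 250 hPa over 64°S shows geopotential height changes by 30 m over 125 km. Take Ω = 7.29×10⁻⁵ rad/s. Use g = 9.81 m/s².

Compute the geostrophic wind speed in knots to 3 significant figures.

Coriolis parameter at 64°S:
f = 2Ω sin φ = 2 × 7.29×10⁻⁵ × sin 64° = 1.31×10⁻⁴ s⁻¹
Height gradient: |∂Z/∂n| = 30 m / 125000 m = 2.40×10⁻⁴
On a pressure surface, geostrophic balance gives V_g = (g/f)|∂Z/∂n|:
V_g = 9.81 × 2.40×10⁻⁴ / 1.31×10⁻⁴ = 18.0 m/s
Converting: 18.0 m/s × 1.944 = 34.9 knots

34.9 knots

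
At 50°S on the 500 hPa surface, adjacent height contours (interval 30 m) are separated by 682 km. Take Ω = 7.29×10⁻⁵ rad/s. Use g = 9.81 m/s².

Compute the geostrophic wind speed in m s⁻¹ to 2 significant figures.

3.9 m s⁻¹

Coriolis parameter at 50°S:
f = 2Ω sin φ = 2 × 7.29×10⁻⁵ × sin 50° = 1.12×10⁻⁴ s⁻¹
Height gradient: |∂Z/∂n| = 30 m / 682000 m = 4.40×10⁻⁵
On a pressure surface, geostrophic balance gives V_g = (g/f)|∂Z/∂n|:
V_g = 9.81 × 4.40×10⁻⁵ / 1.12×10⁻⁴ = 3.86 m/s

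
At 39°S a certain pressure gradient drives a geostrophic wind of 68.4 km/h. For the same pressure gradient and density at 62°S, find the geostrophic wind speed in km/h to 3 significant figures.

With the same pressure gradient and density, V_g ∝ 1/f ∝ 1/sin φ.
V₂ = V₁ · sin φ₁ / sin φ₂ = 68.4 × sin 39° / sin 62°
V₂ = 68.4 × 0.6293/0.8829 = 48.8 km/h

48.8 km/h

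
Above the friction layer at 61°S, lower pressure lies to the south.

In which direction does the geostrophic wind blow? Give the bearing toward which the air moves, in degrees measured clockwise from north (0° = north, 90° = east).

090°

The pressure-gradient force points toward the south (bearing 180°).
Geostrophic balance: in the Southern Hemisphere the Coriolis force deflects motion to the left, so the geostrophic wind blows 90° to the left of the pressure-gradient force (low pressure on the right).
Rotating 180° by 90° counterclockwise gives 090° — the wind blows toward the east.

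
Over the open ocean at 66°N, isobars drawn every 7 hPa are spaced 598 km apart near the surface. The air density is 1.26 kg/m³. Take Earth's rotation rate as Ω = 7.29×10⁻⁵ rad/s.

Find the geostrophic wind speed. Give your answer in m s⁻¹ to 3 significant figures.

6.97 m s⁻¹

Coriolis parameter at 66°N:
f = 2Ω sin φ = 2 × 7.29×10⁻⁵ × sin 66° = 1.33×10⁻⁴ s⁻¹
Pressure gradient: |∂P/∂n| = 700 Pa / 598000 m = 1.17×10⁻³ Pa/m
Geostrophic balance (pressure-gradient force = Coriolis force):
V_g = (1/(fρ)) |∂P/∂n| = 1.17×10⁻³ / (1.33×10⁻⁴ × 1.26) = 6.97 m/s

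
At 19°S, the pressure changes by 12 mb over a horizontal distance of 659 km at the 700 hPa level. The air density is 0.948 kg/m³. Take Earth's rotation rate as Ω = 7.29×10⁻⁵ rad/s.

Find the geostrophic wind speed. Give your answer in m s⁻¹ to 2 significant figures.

Coriolis parameter at 19°S:
f = 2Ω sin φ = 2 × 7.29×10⁻⁵ × sin 19° = 4.75×10⁻⁵ s⁻¹
Pressure gradient: |∂P/∂n| = 1200 Pa / 659000 m = 1.82×10⁻³ Pa/m
Geostrophic balance (pressure-gradient force = Coriolis force):
V_g = (1/(fρ)) |∂P/∂n| = 1.82×10⁻³ / (4.75×10⁻⁵ × 0.948) = 40.5 m/s

40 m s⁻¹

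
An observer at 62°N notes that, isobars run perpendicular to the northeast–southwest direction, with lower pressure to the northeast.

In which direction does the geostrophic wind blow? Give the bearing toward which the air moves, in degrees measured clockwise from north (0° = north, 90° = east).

The pressure-gradient force points toward the northeast (bearing 045°).
Geostrophic balance: in the Northern Hemisphere the Coriolis force deflects motion to the right, so the geostrophic wind blows 90° to the right of the pressure-gradient force (low pressure on the left).
Rotating 045° by 90° clockwise gives 135° — the wind blows toward the southeast.

135°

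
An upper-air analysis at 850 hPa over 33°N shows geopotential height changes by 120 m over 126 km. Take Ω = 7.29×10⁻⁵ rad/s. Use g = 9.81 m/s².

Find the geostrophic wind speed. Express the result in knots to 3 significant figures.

Coriolis parameter at 33°N:
f = 2Ω sin φ = 2 × 7.29×10⁻⁵ × sin 33° = 7.94×10⁻⁵ s⁻¹
Height gradient: |∂Z/∂n| = 120 m / 126000 m = 9.52×10⁻⁴
On a pressure surface, geostrophic balance gives V_g = (g/f)|∂Z/∂n|:
V_g = 9.81 × 9.52×10⁻⁴ / 7.94×10⁻⁵ = 118 m/s
Converting: 118 m/s × 1.944 = 229 knots

229 knots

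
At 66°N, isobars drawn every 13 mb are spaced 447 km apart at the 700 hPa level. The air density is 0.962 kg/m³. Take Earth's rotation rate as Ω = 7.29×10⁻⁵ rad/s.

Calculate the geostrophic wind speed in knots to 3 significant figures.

44.1 knots

Coriolis parameter at 66°N:
f = 2Ω sin φ = 2 × 7.29×10⁻⁵ × sin 66° = 1.33×10⁻⁴ s⁻¹
Pressure gradient: |∂P/∂n| = 1300 Pa / 447000 m = 2.91×10⁻³ Pa/m
Geostrophic balance (pressure-gradient force = Coriolis force):
V_g = (1/(fρ)) |∂P/∂n| = 2.91×10⁻³ / (1.33×10⁻⁴ × 0.962) = 22.7 m/s
Converting: 22.7 m/s × 1.944 = 44.1 knots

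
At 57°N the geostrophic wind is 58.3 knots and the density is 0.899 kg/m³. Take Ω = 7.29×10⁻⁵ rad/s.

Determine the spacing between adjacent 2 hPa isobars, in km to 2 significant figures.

Coriolis parameter at 57°N:
f = 2Ω sin φ = 2 × 7.29×10⁻⁵ × sin 57° = 1.22×10⁻⁴ s⁻¹
Wind speed in SI: 58.3 knots = 30.0 m/s
Geostrophic balance rearranged: |∂P/∂n| = f ρ V_g
|∂P/∂n| = 1.22×10⁻⁴ × 0.899 × 30.0 = 3.30×10⁻³ Pa/m
Isobar spacing: Δn = ΔP/|∂P/∂n| = 200 Pa / 3.30×10⁻³ Pa/m = 60662 m ≈ 61 km

61 km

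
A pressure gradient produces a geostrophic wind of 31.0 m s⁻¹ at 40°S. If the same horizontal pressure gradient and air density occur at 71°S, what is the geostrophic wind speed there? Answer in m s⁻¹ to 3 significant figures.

With the same pressure gradient and density, V_g ∝ 1/f ∝ 1/sin φ.
V₂ = V₁ · sin φ₁ / sin φ₂ = 31.0 × sin 40° / sin 71°
V₂ = 31.0 × 0.6428/0.9455 = 21.1 m s⁻¹

21.1 m s⁻¹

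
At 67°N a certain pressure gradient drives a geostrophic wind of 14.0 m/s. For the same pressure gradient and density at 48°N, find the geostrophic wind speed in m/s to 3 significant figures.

With the same pressure gradient and density, V_g ∝ 1/f ∝ 1/sin φ.
V₂ = V₁ · sin φ₁ / sin φ₂ = 14.0 × sin 67° / sin 48°
V₂ = 14.0 × 0.9205/0.7431 = 17.3 m/s

17.3 m/s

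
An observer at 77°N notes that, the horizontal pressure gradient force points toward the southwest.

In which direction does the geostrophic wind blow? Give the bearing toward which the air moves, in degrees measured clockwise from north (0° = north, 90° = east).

The pressure-gradient force points toward the southwest (bearing 225°).
Geostrophic balance: in the Northern Hemisphere the Coriolis force deflects motion to the right, so the geostrophic wind blows 90° to the right of the pressure-gradient force (low pressure on the left).
Rotating 225° by 90° clockwise gives 315° — the wind blows toward the northwest.

315°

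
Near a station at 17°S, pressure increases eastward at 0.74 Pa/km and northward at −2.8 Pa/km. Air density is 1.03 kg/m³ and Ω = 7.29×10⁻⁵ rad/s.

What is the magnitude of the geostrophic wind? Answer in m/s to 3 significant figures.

66.0 m/s

Coriolis parameter at 17°S:
f = 2Ω sin φ = 2 × 7.29×10⁻⁵ × sin 17° = 4.26×10⁻⁵ s⁻¹
In the Southern Hemisphere f is negative: f = −4.26×10⁻⁵ s⁻¹.
Component geostrophic relations (x east, y north):
u_g = −(1/(fρ)) ∂P/∂y,  v_g = (1/(fρ)) ∂P/∂x
u_g = −(−2.8×10⁻³)/(−4.26×10⁻⁵ × 1.03) = −63.8 m/s;  v_g = (0.74×10⁻³)/(−4.26×10⁻⁵ × 1.03) = −16.9 m/s
|V_g| = √(u_g² + v_g²) = 66.0 m/s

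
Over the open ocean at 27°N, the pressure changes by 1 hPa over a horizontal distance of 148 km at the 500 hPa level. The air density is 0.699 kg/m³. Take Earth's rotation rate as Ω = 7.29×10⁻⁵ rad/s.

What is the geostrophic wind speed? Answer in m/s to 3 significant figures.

14.6 m/s

Coriolis parameter at 27°N:
f = 2Ω sin φ = 2 × 7.29×10⁻⁵ × sin 27° = 6.62×10⁻⁵ s⁻¹
Pressure gradient: |∂P/∂n| = 100 Pa / 148000 m = 6.76×10⁻⁴ Pa/m
Geostrophic balance (pressure-gradient force = Coriolis force):
V_g = (1/(fρ)) |∂P/∂n| = 6.76×10⁻⁴ / (6.62×10⁻⁵ × 0.699) = 14.6 m/s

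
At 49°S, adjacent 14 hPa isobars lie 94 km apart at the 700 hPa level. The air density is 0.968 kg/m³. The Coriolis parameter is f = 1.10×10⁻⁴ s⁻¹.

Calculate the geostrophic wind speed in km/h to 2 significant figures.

500 km/h

Pressure gradient: |∂P/∂n| = 1400 Pa / 94000 m = 1.49×10⁻² Pa/m
Geostrophic balance (pressure-gradient force = Coriolis force):
V_g = (1/(fρ)) |∂P/∂n| = 1.49×10⁻² / (1.10×10⁻⁴ × 0.968) = 140 m/s
Converting: 140 m/s × 3.6 = 500 km/h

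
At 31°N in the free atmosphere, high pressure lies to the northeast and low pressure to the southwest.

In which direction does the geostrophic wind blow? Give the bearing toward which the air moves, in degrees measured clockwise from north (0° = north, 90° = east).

315°

The pressure-gradient force points toward the southwest (bearing 225°).
Geostrophic balance: in the Northern Hemisphere the Coriolis force deflects motion to the right, so the geostrophic wind blows 90° to the right of the pressure-gradient force (low pressure on the left).
Rotating 225° by 90° clockwise gives 315° — the wind blows toward the northwest.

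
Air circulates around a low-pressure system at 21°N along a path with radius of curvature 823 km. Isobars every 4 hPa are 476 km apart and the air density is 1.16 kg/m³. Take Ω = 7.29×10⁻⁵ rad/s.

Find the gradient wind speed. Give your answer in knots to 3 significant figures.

Coriolis parameter at 21°N:
f = 2Ω sin φ = 2 × 7.29×10⁻⁵ × sin 21° = 5.23×10⁻⁵ s⁻¹
Pressure gradient: |∂P/∂n| = 400 Pa / 476000 m = 8.40×10⁻⁴ Pa/m
Geostrophic speed: V_g = |∂P/∂n|/(fρ) = 8.40×10⁻⁴/(5.23×10⁻⁵ × 1.16) = 13.9 m/s
Around a low, centrifugal force acts outward with Coriolis, so pressure-gradient force balances both:
(1/ρ)|∂P/∂n| = fV + V²/R  →  V² + fR·V − fR·V_g = 0
With fR = 5.23×10⁻⁵ × 823×10³ m = 43.0 m/s:
V = [−fR + √((fR)² + 4 fR V_g)]/2 = [−43.0 + √(43.0² + 4×43.0×13.9)]/2 = 11 m/s
Subgeostrophic (V < V_g = 13.9 m/s), as expected around a low.
Converting: 11 m/s × 1.944 = 21.4 knots

21.4 knots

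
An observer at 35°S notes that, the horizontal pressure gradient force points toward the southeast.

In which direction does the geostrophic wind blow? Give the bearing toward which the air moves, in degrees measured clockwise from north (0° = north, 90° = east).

The pressure-gradient force points toward the southeast (bearing 135°).
Geostrophic balance: in the Southern Hemisphere the Coriolis force deflects motion to the left, so the geostrophic wind blows 90° to the left of the pressure-gradient force (low pressure on the right).
Rotating 135° by 90° counterclockwise gives 045° — the wind blows toward the northeast.

045°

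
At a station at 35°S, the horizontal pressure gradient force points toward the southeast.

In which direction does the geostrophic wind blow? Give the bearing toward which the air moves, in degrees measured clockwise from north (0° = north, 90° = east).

045°

The pressure-gradient force points toward the southeast (bearing 135°).
Geostrophic balance: in the Southern Hemisphere the Coriolis force deflects motion to the left, so the geostrophic wind blows 90° to the left of the pressure-gradient force (low pressure on the right).
Rotating 135° by 90° counterclockwise gives 045° — the wind blows toward the northeast.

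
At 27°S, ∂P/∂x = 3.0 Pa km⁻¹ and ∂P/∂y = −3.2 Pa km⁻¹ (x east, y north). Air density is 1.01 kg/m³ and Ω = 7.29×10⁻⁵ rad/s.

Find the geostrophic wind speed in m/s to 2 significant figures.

66 m/s

Coriolis parameter at 27°S:
f = 2Ω sin φ = 2 × 7.29×10⁻⁵ × sin 27° = 6.62×10⁻⁵ s⁻¹
In the Southern Hemisphere f is negative: f = −6.62×10⁻⁵ s⁻¹.
Component geostrophic relations (x east, y north):
u_g = −(1/(fρ)) ∂P/∂y,  v_g = (1/(fρ)) ∂P/∂x
u_g = −(−3.2×10⁻³)/(−6.62×10⁻⁵ × 1.01) = −47.9 m/s;  v_g = (3.0×10⁻³)/(−6.62×10⁻⁵ × 1.01) = −44.9 m/s
|V_g| = √(u_g² + v_g²) = 65.6 m/s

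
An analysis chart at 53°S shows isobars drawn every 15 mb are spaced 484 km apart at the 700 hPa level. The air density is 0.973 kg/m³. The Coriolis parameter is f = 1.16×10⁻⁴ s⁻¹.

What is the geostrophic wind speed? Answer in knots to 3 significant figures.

Pressure gradient: |∂P/∂n| = 1500 Pa / 484000 m = 3.10×10⁻³ Pa/m
Geostrophic balance (pressure-gradient force = Coriolis force):
V_g = (1/(fρ)) |∂P/∂n| = 3.10×10⁻³ / (1.16×10⁻⁴ × 0.973) = 27.5 m/s
Converting: 27.5 m/s × 1.944 = 53.4 knots

53.4 knots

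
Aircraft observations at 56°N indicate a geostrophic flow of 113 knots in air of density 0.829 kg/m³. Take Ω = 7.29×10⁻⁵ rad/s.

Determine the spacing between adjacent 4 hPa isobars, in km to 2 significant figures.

Coriolis parameter at 56°N:
f = 2Ω sin φ = 2 × 7.29×10⁻⁵ × sin 56° = 1.21×10⁻⁴ s⁻¹
Wind speed in SI: 113 knots = 58.1 m/s
Geostrophic balance rearranged: |∂P/∂n| = f ρ V_g
|∂P/∂n| = 1.21×10⁻⁴ × 0.829 × 58.1 = 5.83×10⁻³ Pa/m
Isobar spacing: Δn = ΔP/|∂P/∂n| = 400 Pa / 5.83×10⁻³ Pa/m = 68668 m ≈ 69 km

69 km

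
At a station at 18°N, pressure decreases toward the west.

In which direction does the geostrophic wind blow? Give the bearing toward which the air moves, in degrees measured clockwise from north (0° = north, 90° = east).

The pressure-gradient force points toward the west (bearing 270°).
Geostrophic balance: in the Northern Hemisphere the Coriolis force deflects motion to the right, so the geostrophic wind blows 90° to the right of the pressure-gradient force (low pressure on the left).
Rotating 270° by 90° clockwise gives 000° — the wind blows toward the north.

000°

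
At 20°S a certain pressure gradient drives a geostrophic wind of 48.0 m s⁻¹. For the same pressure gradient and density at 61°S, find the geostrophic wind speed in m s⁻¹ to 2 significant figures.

With the same pressure gradient and density, V_g ∝ 1/f ∝ 1/sin φ.
V₂ = V₁ · sin φ₁ / sin φ₂ = 48.0 × sin 20° / sin 61°
V₂ = 48.0 × 0.3420/0.8746 = 19 m s⁻¹

19 m s⁻¹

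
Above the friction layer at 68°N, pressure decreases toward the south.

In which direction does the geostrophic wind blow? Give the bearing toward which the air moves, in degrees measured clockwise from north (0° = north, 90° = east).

The pressure-gradient force points toward the south (bearing 180°).
Geostrophic balance: in the Northern Hemisphere the Coriolis force deflects motion to the right, so the geostrophic wind blows 90° to the right of the pressure-gradient force (low pressure on the left).
Rotating 180° by 90° clockwise gives 270° — the wind blows toward the west.

270°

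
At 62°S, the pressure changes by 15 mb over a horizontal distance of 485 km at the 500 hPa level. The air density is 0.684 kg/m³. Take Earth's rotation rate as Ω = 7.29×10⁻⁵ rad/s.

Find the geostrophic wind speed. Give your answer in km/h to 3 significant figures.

126 km/h

Coriolis parameter at 62°S:
f = 2Ω sin φ = 2 × 7.29×10⁻⁵ × sin 62° = 1.29×10⁻⁴ s⁻¹
Pressure gradient: |∂P/∂n| = 1500 Pa / 485000 m = 3.09×10⁻³ Pa/m
Geostrophic balance (pressure-gradient force = Coriolis force):
V_g = (1/(fρ)) |∂P/∂n| = 3.09×10⁻³ / (1.29×10⁻⁴ × 0.684) = 35.1 m/s
Converting: 35.1 m/s × 3.6 = 126 km/h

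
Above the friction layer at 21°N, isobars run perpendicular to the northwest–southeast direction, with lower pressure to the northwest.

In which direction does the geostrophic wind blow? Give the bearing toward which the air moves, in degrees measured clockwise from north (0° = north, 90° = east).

045°

The pressure-gradient force points toward the northwest (bearing 315°).
Geostrophic balance: in the Northern Hemisphere the Coriolis force deflects motion to the right, so the geostrophic wind blows 90° to the right of the pressure-gradient force (low pressure on the left).
Rotating 315° by 90° clockwise gives 045° — the wind blows toward the northeast.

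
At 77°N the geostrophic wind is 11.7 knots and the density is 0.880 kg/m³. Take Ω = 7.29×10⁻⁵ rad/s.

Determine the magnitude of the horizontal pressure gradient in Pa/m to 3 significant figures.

7.52×10⁻⁴ Pa/m

Coriolis parameter at 77°N:
f = 2Ω sin φ = 2 × 7.29×10⁻⁵ × sin 77° = 1.42×10⁻⁴ s⁻¹
Wind speed in SI: 11.7 knots = 6.02 m/s
Geostrophic balance rearranged: |∂P/∂n| = f ρ V_g
|∂P/∂n| = 1.42×10⁻⁴ × 0.880 × 6.02 = 7.52×10⁻⁴ Pa/m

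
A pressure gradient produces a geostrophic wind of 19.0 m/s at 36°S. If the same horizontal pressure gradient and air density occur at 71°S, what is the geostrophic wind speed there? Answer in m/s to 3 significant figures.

With the same pressure gradient and density, V_g ∝ 1/f ∝ 1/sin φ.
V₂ = V₁ · sin φ₁ / sin φ₂ = 19.0 × sin 36° / sin 71°
V₂ = 19.0 × 0.5878/0.9455 = 11.8 m/s

11.8 m/s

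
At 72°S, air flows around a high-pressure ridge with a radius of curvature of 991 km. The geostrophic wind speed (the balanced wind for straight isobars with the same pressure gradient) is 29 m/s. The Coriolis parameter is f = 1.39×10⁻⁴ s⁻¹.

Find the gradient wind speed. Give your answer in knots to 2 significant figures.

Around a high, pressure-gradient force acts outward with centrifugal, so Coriolis balances both:
fV = (1/ρ)|∂P/∂n| + V²/R  →  V² − fR·V + fR·V_g = 0
With fR = 1.39×10⁻⁴ × 991×10³ m = 138 m/s:
V = [fR − √((fR)² − 4 fR V_g)]/2 = [138 − √(138² − 4×138×29)]/2 = 41.5 m/s
Supergeostrophic (V > V_g = 29 m/s), as expected around a high.
Converting: 41.5 m/s × 1.944 = 81 knots

81 knots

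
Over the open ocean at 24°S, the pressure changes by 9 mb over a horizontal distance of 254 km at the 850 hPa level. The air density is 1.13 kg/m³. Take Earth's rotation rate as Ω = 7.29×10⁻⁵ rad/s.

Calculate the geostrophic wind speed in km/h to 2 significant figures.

190 km/h

Coriolis parameter at 24°S:
f = 2Ω sin φ = 2 × 7.29×10⁻⁵ × sin 24° = 5.93×10⁻⁵ s⁻¹
Pressure gradient: |∂P/∂n| = 900 Pa / 254000 m = 3.54×10⁻³ Pa/m
Geostrophic balance (pressure-gradient force = Coriolis force):
V_g = (1/(fρ)) |∂P/∂n| = 3.54×10⁻³ / (5.93×10⁻⁵ × 1.13) = 52.9 m/s
Converting: 52.9 m/s × 3.6 = 190 km/h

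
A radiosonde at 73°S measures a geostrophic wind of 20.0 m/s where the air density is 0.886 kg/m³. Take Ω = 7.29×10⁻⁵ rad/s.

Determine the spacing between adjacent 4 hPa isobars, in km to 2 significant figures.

160 km

Coriolis parameter at 73°S:
f = 2Ω sin φ = 2 × 7.29×10⁻⁵ × sin 73° = 1.39×10⁻⁴ s⁻¹
Geostrophic balance rearranged: |∂P/∂n| = f ρ V_g
|∂P/∂n| = 1.39×10⁻⁴ × 0.886 × 20.0 = 2.47×10⁻³ Pa/m
Isobar spacing: Δn = ΔP/|∂P/∂n| = 400 Pa / 2.47×10⁻³ Pa/m = 161898 m ≈ 160 km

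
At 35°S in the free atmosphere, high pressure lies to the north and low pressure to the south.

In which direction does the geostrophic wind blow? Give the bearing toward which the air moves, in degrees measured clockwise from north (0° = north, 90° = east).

090°

The pressure-gradient force points toward the south (bearing 180°).
Geostrophic balance: in the Southern Hemisphere the Coriolis force deflects motion to the left, so the geostrophic wind blows 90° to the left of the pressure-gradient force (low pressure on the right).
Rotating 180° by 90° counterclockwise gives 090° — the wind blows toward the east.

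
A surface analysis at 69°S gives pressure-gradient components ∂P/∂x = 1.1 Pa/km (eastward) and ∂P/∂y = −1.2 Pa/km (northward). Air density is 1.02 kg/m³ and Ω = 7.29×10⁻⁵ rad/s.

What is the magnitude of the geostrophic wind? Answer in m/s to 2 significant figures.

12 m/s

Coriolis parameter at 69°S:
f = 2Ω sin φ = 2 × 7.29×10⁻⁵ × sin 69° = 1.36×10⁻⁴ s⁻¹
In the Southern Hemisphere f is negative: f = −1.36×10⁻⁴ s⁻¹.
Component geostrophic relations (x east, y north):
u_g = −(1/(fρ)) ∂P/∂y,  v_g = (1/(fρ)) ∂P/∂x
u_g = −(−1.2×10⁻³)/(−1.36×10⁻⁴ × 1.02) = −8.64 m/s;  v_g = (1.1×10⁻³)/(−1.36×10⁻⁴ × 1.02) = −7.92 m/s
|V_g| = √(u_g² + v_g²) = 11.7 m/s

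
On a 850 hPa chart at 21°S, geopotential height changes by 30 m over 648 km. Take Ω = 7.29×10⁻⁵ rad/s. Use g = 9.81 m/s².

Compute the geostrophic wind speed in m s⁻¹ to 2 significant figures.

Coriolis parameter at 21°S:
f = 2Ω sin φ = 2 × 7.29×10⁻⁵ × sin 21° = 5.23×10⁻⁵ s⁻¹
Height gradient: |∂Z/∂n| = 30 m / 648000 m = 4.63×10⁻⁵
On a pressure surface, geostrophic balance gives V_g = (g/f)|∂Z/∂n|:
V_g = 9.81 × 4.63×10⁻⁵ / 5.23×10⁻⁵ = 8.69 m/s

8.7 m s⁻¹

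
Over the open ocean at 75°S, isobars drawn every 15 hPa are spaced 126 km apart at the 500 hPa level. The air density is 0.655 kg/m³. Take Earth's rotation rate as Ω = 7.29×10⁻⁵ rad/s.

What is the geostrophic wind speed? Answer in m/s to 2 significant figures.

130 m/s

Coriolis parameter at 75°S:
f = 2Ω sin φ = 2 × 7.29×10⁻⁵ × sin 75° = 1.41×10⁻⁴ s⁻¹
Pressure gradient: |∂P/∂n| = 1500 Pa / 126000 m = 1.19×10⁻² Pa/m
Geostrophic balance (pressure-gradient force = Coriolis force):
V_g = (1/(fρ)) |∂P/∂n| = 1.19×10⁻² / (1.41×10⁻⁴ × 0.655) = 129 m/s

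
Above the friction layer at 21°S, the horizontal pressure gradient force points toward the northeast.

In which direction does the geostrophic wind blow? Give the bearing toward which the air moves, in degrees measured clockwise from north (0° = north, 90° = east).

The pressure-gradient force points toward the northeast (bearing 045°).
Geostrophic balance: in the Southern Hemisphere the Coriolis force deflects motion to the left, so the geostrophic wind blows 90° to the left of the pressure-gradient force (low pressure on the right).
Rotating 045° by 90° counterclockwise gives 315° — the wind blows toward the northwest.

315°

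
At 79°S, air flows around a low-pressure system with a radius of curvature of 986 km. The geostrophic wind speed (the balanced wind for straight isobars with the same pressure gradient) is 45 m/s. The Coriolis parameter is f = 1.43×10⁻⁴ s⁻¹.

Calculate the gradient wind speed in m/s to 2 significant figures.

36 m/s

Around a low, centrifugal force acts outward with Coriolis, so pressure-gradient force balances both:
(1/ρ)|∂P/∂n| = fV + V²/R  →  V² + fR·V − fR·V_g = 0
With fR = 1.43×10⁻⁴ × 986×10³ m = 141 m/s:
V = [−fR + √((fR)² + 4 fR V_g)]/2 = [−141 + √(141² + 4×141×45)]/2 = 35.9 m/s
Subgeostrophic (V < V_g = 45 m/s), as expected around a low.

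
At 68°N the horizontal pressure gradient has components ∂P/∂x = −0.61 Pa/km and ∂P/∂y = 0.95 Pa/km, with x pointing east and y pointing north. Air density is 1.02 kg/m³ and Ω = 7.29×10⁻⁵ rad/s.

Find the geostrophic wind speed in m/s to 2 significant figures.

8.2 m/s

Coriolis parameter at 68°N:
f = 2Ω sin φ = 2 × 7.29×10⁻⁵ × sin 68° = 1.35×10⁻⁴ s⁻¹
Component geostrophic relations (x east, y north):
u_g = −(1/(fρ)) ∂P/∂y,  v_g = (1/(fρ)) ∂P/∂x
u_g = −(0.95×10⁻³)/(1.35×10⁻⁴ × 1.02) = −6.89 m/s;  v_g = (−0.61×10⁻³)/(1.35×10⁻⁴ × 1.02) = −4.42 m/s
|V_g| = √(u_g² + v_g²) = 8.19 m/s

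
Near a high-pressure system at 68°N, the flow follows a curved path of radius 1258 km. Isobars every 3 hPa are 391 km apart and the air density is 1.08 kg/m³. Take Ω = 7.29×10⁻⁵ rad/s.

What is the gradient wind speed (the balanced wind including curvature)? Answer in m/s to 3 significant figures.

5.43 m/s

Coriolis parameter at 68°N:
f = 2Ω sin φ = 2 × 7.29×10⁻⁵ × sin 68° = 1.35×10⁻⁴ s⁻¹
Pressure gradient: |∂P/∂n| = 300 Pa / 391000 m = 7.67×10⁻⁴ Pa/m
Geostrophic speed: V_g = |∂P/∂n|/(fρ) = 7.67×10⁻⁴/(1.35×10⁻⁴ × 1.08) = 5.26 m/s
Around a high, pressure-gradient force acts outward with centrifugal, so Coriolis balances both:
fV = (1/ρ)|∂P/∂n| + V²/R  →  V² − fR·V + fR·V_g = 0
With fR = 1.35×10⁻⁴ × 1258×10³ m = 170 m/s:
V = [fR − √((fR)² − 4 fR V_g)]/2 = [170 − √(170² − 4×170×5.26)]/2 = 5.43 m/s
Supergeostrophic (V > V_g = 5.26 m/s), as expected around a high.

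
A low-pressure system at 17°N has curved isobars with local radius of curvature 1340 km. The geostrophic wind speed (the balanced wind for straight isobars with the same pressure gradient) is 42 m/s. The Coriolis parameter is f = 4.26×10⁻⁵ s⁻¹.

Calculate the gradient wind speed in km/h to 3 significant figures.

101 km/h

Around a low, centrifugal force acts outward with Coriolis, so pressure-gradient force balances both:
(1/ρ)|∂P/∂n| = fV + V²/R  →  V² + fR·V − fR·V_g = 0
With fR = 4.26×10⁻⁵ × 1340×10³ m = 57.1 m/s:
V = [−fR + √((fR)² + 4 fR V_g)]/2 = [−57.1 + √(57.1² + 4×57.1×42)]/2 = 28.1 m/s
Subgeostrophic (V < V_g = 42 m/s), as expected around a low.
Converting: 28.1 m/s × 3.6 = 101 km/h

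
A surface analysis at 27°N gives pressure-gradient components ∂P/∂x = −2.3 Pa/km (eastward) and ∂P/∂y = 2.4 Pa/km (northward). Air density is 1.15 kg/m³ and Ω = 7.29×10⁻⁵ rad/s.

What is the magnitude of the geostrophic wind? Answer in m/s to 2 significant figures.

Coriolis parameter at 27°N:
f = 2Ω sin φ = 2 × 7.29×10⁻⁵ × sin 27° = 6.62×10⁻⁵ s⁻¹
Component geostrophic relations (x east, y north):
u_g = −(1/(fρ)) ∂P/∂y,  v_g = (1/(fρ)) ∂P/∂x
u_g = −(2.4×10⁻³)/(6.62×10⁻⁵ × 1.15) = −31.5 m/s;  v_g = (−2.3×10⁻³)/(6.62×10⁻⁵ × 1.15) = −30.2 m/s
|V_g| = √(u_g² + v_g²) = 43.7 m/s

44 m/s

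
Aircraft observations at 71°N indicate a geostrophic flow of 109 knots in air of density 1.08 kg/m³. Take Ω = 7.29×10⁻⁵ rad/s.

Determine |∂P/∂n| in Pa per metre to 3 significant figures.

Coriolis parameter at 71°N:
f = 2Ω sin φ = 2 × 7.29×10⁻⁵ × sin 71° = 1.38×10⁻⁴ s⁻¹
Wind speed in SI: 109 knots = 56.1 m/s
Geostrophic balance rearranged: |∂P/∂n| = f ρ V_g
|∂P/∂n| = 1.38×10⁻⁴ × 1.08 × 56.1 = 8.35×10⁻³ Pa/m

8.35×10⁻³ Pa/m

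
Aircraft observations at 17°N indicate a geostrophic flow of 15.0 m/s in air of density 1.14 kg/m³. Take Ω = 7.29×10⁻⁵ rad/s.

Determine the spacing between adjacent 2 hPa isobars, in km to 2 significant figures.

Coriolis parameter at 17°N:
f = 2Ω sin φ = 2 × 7.29×10⁻⁵ × sin 17° = 4.26×10⁻⁵ s⁻¹
Geostrophic balance rearranged: |∂P/∂n| = f ρ V_g
|∂P/∂n| = 4.26×10⁻⁵ × 1.14 × 15.0 = 7.29×10⁻⁴ Pa/m
Isobar spacing: Δn = ΔP/|∂P/∂n| = 200 Pa / 7.29×10⁻⁴ Pa/m = 274373 m ≈ 270 km

270 km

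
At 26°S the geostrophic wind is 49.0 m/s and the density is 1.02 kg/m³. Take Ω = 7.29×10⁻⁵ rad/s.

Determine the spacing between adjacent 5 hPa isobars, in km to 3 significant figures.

157 km

Coriolis parameter at 26°S:
f = 2Ω sin φ = 2 × 7.29×10⁻⁵ × sin 26° = 6.39×10⁻⁵ s⁻¹
Geostrophic balance rearranged: |∂P/∂n| = f ρ V_g
|∂P/∂n| = 6.39×10⁻⁵ × 1.02 × 49.0 = 3.19×10⁻³ Pa/m
Isobar spacing: Δn = ΔP/|∂P/∂n| = 500 Pa / 3.19×10⁻³ Pa/m = 156522 m ≈ 157 km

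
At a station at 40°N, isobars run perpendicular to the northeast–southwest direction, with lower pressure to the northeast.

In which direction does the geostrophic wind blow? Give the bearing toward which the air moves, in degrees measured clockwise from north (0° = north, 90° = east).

The pressure-gradient force points toward the northeast (bearing 045°).
Geostrophic balance: in the Northern Hemisphere the Coriolis force deflects motion to the right, so the geostrophic wind blows 90° to the right of the pressure-gradient force (low pressure on the left).
Rotating 045° by 90° clockwise gives 135° — the wind blows toward the southeast.

135°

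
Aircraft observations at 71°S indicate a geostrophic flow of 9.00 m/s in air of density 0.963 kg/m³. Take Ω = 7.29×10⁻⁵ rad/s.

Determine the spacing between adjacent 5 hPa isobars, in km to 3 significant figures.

418 km

Coriolis parameter at 71°S:
f = 2Ω sin φ = 2 × 7.29×10⁻⁵ × sin 71° = 1.38×10⁻⁴ s⁻¹
Geostrophic balance rearranged: |∂P/∂n| = f ρ V_g
|∂P/∂n| = 1.38×10⁻⁴ × 0.963 × 9.00 = 1.19×10⁻³ Pa/m
Isobar spacing: Δn = ΔP/|∂P/∂n| = 500 Pa / 1.19×10⁻³ Pa/m = 418479 m ≈ 418 km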